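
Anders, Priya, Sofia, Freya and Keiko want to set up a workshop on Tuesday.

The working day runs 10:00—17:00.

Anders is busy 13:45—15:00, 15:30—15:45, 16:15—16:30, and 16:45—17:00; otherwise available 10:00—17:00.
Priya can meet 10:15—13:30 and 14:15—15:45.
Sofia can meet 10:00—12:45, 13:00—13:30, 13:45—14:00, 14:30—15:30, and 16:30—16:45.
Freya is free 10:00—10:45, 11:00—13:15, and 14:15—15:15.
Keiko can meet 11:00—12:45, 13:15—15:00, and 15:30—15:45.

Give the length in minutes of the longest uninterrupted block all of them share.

Anders free within 10:00–17:00: 10:00–13:45, 15:00–15:30, 15:45–16:15, 16:30–16:45.
Anders ∩ Priya: 10:15–13:30, 15:00–15:30.
Anders ∩ Priya ∩ Sofia: 10:15–12:45, 13:00–13:30, 15:00–15:30.
Anders ∩ Priya ∩ Sofia ∩ Freya: 10:15–10:45, 11:00–12:45, 13:00–13:15, 15:00–15:15.
Anders ∩ Priya ∩ Sofia ∩ Freya ∩ Keiko: 11:00–12:45.
Single common window of 105 minutes.

105 minutes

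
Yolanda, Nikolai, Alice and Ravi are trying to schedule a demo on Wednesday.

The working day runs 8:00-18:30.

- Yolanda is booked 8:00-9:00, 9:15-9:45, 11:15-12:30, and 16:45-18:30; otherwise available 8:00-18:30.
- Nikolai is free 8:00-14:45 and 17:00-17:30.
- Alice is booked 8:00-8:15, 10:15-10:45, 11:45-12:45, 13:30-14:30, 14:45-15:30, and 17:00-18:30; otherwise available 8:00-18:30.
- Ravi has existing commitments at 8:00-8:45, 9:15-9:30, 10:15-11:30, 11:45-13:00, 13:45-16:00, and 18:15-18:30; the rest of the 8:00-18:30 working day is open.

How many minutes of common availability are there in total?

75 minutes

Yolanda free within 08:00–18:30: 09:00–09:15, 09:45–11:15, 12:30–16:45.
Alice free within 08:00–18:30: 08:15–10:15, 10:45–11:45, 12:45–13:30, 14:30–14:45, 15:30–17:00.
Ravi free within 08:00–18:30: 08:45–09:15, 09:30–10:15, 11:30–11:45, 13:00–13:45, 16:00–18:15.
Yolanda ∩ Nikolai: 09:00–09:15, 09:45–11:15, 12:30–14:45.
Yolanda ∩ Nikolai ∩ Alice: 09:00–09:15, 09:45–10:15, 10:45–11:15, 12:45–13:30, 14:30–14:45.
Yolanda ∩ Nikolai ∩ Alice ∩ Ravi: 09:00–09:15, 09:45–10:15, 13:00–13:30.
Total common minutes: 15 + 30 + 30 = 75.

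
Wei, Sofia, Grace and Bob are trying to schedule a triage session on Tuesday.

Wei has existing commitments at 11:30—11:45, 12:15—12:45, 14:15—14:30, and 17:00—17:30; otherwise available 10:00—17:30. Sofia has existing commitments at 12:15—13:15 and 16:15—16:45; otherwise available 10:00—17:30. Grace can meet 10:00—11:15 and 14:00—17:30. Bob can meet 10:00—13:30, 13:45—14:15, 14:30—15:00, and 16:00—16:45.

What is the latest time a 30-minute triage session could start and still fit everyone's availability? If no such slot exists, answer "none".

Wei free within 10:00–17:30: 10:00–11:30, 11:45–12:15, 12:45–14:15, 14:30–17:00.
Sofia free within 10:00–17:30: 10:00–12:15, 13:15–16:15, 16:45–17:30.
Wei ∩ Sofia: 10:00–11:30, 11:45–12:15, 13:15–14:15, 14:30–16:15, 16:45–17:00.
Wei ∩ Sofia ∩ Grace: 10:00–11:15, 14:00–14:15, 14:30–16:15, 16:45–17:00.
Wei ∩ Sofia ∩ Grace ∩ Bob: 10:00–11:15, 14:00–14:15, 14:30–15:00, 16:00–16:15.
Windows ≥ 30 min: 10:00–11:15, 14:30–15:00.
Latest start in the last window 14:30–15:00 is 15:00 − 30 min = 14:30.

14:30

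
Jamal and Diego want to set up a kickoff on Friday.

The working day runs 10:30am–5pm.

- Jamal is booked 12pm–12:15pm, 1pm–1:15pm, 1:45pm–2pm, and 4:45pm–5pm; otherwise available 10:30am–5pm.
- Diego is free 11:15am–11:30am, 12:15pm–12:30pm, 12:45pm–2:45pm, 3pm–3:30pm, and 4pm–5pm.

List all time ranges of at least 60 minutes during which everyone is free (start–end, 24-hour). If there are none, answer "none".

none

Jamal free within 10:30–17:00: 10:30–12:00, 12:15–13:00, 13:15–13:45, 14:00–16:45.
Jamal ∩ Diego: 11:15–11:30, 12:15–12:30, 12:45–13:00, 13:15–13:45, 14:00–14:45, 15:00–15:30, 16:00–16:45.
Windows ≥ 60 min: (none).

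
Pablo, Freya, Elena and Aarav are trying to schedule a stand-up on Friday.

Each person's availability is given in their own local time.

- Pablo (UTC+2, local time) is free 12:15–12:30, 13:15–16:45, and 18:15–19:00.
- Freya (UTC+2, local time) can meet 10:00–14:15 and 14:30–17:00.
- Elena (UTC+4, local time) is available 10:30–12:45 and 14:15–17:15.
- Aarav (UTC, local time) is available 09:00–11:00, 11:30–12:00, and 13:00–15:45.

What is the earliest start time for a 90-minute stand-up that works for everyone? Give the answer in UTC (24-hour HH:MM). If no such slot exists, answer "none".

none

Pablo → UTC: 10:15–10:30, 11:15–14:45, 16:15–17:00.
Freya → UTC: 08:00–12:15, 12:30–15:00.
Elena → UTC: 06:30–08:45, 10:15–13:15.
Aarav → UTC: 09:00–11:00, 11:30–12:00, 13:00–15:45.
Pablo ∩ Freya: 10:15–10:30, 11:15–12:15, 12:30–14:45.
Pablo ∩ Freya ∩ Elena: 10:15–10:30, 11:15–12:15, 12:30–13:15.
Pablo ∩ Freya ∩ Elena ∩ Aarav: 10:15–10:30, 11:30–12:00, 13:00–13:15.
Windows ≥ 90 min: (none).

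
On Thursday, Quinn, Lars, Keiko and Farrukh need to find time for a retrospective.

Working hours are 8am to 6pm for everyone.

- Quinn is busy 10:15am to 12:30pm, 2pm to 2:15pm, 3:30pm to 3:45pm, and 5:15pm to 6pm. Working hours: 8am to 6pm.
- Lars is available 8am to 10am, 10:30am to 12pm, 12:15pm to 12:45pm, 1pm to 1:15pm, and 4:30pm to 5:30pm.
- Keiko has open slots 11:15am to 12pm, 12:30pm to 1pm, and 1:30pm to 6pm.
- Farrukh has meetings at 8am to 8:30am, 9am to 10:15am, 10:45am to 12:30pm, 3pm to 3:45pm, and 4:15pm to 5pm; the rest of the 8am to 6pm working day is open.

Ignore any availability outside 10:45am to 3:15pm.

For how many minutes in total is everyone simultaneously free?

Quinn free within 08:00–18:00: 08:00–10:15, 12:30–14:00, 14:15–15:30, 15:45–17:15.
Farrukh free within 08:00–18:00: 08:30–09:00, 10:15–10:45, 12:30–15:00, 15:45–16:15, 17:00–18:00.
Quinn ∩ Lars: 08:00–10:00, 12:30–12:45, 13:00–13:15, 16:30–17:15.
Quinn ∩ Lars ∩ Keiko: 12:30–12:45, 16:30–17:15.
Quinn ∩ Lars ∩ Keiko ∩ Farrukh: 12:30–12:45, 17:00–17:15.
Restricted to 10:45–15:15: 12:30–12:45.
Total common minutes: 15.

15 minutes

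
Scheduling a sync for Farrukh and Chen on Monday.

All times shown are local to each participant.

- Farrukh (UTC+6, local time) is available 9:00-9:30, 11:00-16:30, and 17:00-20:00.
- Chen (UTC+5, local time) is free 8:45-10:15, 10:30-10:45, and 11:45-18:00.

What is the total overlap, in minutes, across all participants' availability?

Farrukh → UTC: 03:00–03:30, 05:00–10:30, 11:00–14:00.
Chen → UTC: 03:45–05:15, 05:30–05:45, 06:45–13:00.
Farrukh ∩ Chen: 05:00–05:15, 05:30–05:45, 06:45–10:30, 11:00–13:00.
Total common minutes: 15 + 15 + 225 + 120 = 375.

375 minutes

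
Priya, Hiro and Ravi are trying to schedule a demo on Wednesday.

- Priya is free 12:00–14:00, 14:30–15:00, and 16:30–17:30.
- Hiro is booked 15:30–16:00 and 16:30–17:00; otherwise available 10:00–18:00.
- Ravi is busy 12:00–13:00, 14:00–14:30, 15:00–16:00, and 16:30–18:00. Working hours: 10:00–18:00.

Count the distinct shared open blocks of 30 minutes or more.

2

Hiro free within 10:00–18:00: 10:00–15:30, 16:00–16:30, 17:00–18:00.
Ravi free within 10:00–18:00: 10:00–12:00, 13:00–14:00, 14:30–15:00, 16:00–16:30.
Priya ∩ Hiro: 12:00–14:00, 14:30–15:00, 17:00–17:30.
Priya ∩ Hiro ∩ Ravi: 13:00–14:00, 14:30–15:00.
Windows ≥ 30 min: 13:00–14:00, 14:30–15:00.
That's 2 windows.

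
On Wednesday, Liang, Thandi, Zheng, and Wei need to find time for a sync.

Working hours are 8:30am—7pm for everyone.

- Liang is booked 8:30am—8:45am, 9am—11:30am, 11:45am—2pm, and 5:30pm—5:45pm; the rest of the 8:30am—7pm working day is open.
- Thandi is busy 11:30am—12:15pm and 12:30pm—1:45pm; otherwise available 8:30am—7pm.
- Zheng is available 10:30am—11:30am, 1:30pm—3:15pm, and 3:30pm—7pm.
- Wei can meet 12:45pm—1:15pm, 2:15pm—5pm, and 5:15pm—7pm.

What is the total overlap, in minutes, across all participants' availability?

Liang free within 08:30–19:00: 08:45–09:00, 11:30–11:45, 14:00–17:30, 17:45–19:00.
Thandi free within 08:30–19:00: 08:30–11:30, 12:15–12:30, 13:45–19:00.
Liang ∩ Thandi: 08:45–09:00, 14:00–17:30, 17:45–19:00.
Liang ∩ Thandi ∩ Zheng: 14:00–15:15, 15:30–17:30, 17:45–19:00.
Liang ∩ Thandi ∩ Zheng ∩ Wei: 14:15–15:15, 15:30–17:00, 17:15–17:30, 17:45–19:00.
Total common minutes: 60 + 90 + 15 + 75 = 240.

240 minutes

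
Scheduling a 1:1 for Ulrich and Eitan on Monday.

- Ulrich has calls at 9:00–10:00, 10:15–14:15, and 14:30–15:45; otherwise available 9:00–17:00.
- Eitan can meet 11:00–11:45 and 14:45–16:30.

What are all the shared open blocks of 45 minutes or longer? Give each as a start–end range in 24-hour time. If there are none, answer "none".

15:45–16:30

Ulrich free within 09:00–17:00: 10:00–10:15, 14:15–14:30, 15:45–17:00.
Ulrich ∩ Eitan: 15:45–16:30.
Windows ≥ 45 min: 15:45–16:30.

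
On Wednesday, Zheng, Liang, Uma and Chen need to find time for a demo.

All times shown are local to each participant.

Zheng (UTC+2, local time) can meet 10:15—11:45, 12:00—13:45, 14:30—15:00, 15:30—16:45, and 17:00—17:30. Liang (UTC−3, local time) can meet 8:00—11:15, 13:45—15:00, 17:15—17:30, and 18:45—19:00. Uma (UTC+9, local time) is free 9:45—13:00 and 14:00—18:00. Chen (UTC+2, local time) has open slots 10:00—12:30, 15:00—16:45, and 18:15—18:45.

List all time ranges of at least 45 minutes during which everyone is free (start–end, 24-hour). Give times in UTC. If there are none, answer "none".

none

Zheng → UTC: 08:15–09:45, 10:00–11:45, 12:30–13:00, 13:30–14:45, 15:00–15:30.
Liang → UTC: 11:00–14:15, 16:45–18:00, 20:15–20:30, 21:45–22:00.
Uma → UTC: 00:45–04:00, 05:00–09:00.
Chen → UTC: 08:00–10:30, 13:00–14:45, 16:15–16:45.
Zheng ∩ Liang: 11:00–11:45, 12:30–13:00, 13:30–14:15.
Zheng ∩ Liang ∩ Uma: (none).
Zheng ∩ Liang ∩ Uma ∩ Chen: (none).
Windows ≥ 45 min: (none).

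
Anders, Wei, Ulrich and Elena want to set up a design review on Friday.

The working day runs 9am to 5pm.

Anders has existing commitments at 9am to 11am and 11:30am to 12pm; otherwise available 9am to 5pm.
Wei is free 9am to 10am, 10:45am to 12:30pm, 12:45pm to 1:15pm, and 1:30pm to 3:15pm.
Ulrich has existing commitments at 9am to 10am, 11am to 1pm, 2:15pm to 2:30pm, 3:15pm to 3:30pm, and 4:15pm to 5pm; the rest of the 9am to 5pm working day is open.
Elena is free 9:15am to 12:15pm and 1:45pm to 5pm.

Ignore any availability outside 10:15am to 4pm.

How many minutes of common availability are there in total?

75 minutes

Anders free within 09:00–17:00: 11:00–11:30, 12:00–17:00.
Ulrich free within 09:00–17:00: 10:00–11:00, 13:00–14:15, 14:30–15:15, 15:30–16:15.
Anders ∩ Wei: 11:00–11:30, 12:00–12:30, 12:45–13:15, 13:30–15:15.
Anders ∩ Wei ∩ Ulrich: 13:00–13:15, 13:30–14:15, 14:30–15:15.
Anders ∩ Wei ∩ Ulrich ∩ Elena: 13:45–14:15, 14:30–15:15.
Restricted to 10:15–16:00: 13:45–14:15, 14:30–15:15.
Total common minutes: 30 + 45 = 75.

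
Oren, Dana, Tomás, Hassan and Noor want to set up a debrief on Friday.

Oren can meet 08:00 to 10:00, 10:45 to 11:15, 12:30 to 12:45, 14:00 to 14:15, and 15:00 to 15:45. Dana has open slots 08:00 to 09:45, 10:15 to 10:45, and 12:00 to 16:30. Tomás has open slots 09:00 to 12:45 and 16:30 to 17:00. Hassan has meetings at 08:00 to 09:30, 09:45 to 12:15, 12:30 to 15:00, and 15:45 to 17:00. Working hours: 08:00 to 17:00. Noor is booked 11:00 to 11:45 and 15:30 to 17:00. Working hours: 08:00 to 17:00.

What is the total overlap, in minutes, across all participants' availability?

Hassan free within 08:00–17:00: 09:30–09:45, 12:15–12:30, 15:00–15:45.
Noor free within 08:00–17:00: 08:00–11:00, 11:45–15:30.
Oren ∩ Dana: 08:00–09:45, 12:30–12:45, 14:00–14:15, 15:00–15:45.
Oren ∩ Dana ∩ Tomás: 09:00–09:45, 12:30–12:45.
Oren ∩ Dana ∩ Tomás ∩ Hassan: 09:30–09:45.
Oren ∩ Dana ∩ Tomás ∩ Hassan ∩ Noor: 09:30–09:45.
Total common minutes: 15.

15 minutes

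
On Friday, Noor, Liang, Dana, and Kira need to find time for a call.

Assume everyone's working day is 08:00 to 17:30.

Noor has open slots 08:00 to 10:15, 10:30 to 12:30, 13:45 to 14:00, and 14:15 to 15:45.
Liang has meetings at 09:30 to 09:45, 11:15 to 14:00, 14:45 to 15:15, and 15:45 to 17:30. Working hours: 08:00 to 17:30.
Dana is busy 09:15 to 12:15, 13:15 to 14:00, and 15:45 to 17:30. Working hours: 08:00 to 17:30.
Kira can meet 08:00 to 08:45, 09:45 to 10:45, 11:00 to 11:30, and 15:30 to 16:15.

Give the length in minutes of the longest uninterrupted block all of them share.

45 minutes

Liang free within 08:00–17:30: 08:00–09:30, 09:45–11:15, 14:00–14:45, 15:15–15:45.
Dana free within 08:00–17:30: 08:00–09:15, 12:15–13:15, 14:00–15:45.
Noor ∩ Liang: 08:00–09:30, 09:45–10:15, 10:30–11:15, 14:15–14:45, 15:15–15:45.
Noor ∩ Liang ∩ Dana: 08:00–09:15, 14:15–14:45, 15:15–15:45.
Noor ∩ Liang ∩ Dana ∩ Kira: 08:00–08:45, 15:30–15:45.
Common window lengths: 45, 15 min; longest is 45.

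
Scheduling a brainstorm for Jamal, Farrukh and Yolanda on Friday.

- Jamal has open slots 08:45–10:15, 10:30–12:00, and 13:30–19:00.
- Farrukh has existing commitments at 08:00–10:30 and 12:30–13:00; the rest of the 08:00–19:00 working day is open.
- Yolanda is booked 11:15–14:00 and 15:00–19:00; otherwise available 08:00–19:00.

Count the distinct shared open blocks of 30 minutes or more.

Farrukh free within 08:00–19:00: 10:30–12:30, 13:00–19:00.
Yolanda free within 08:00–19:00: 08:00–11:15, 14:00–15:00.
Jamal ∩ Farrukh: 10:30–12:00, 13:30–19:00.
Jamal ∩ Farrukh ∩ Yolanda: 10:30–11:15, 14:00–15:00.
Windows ≥ 30 min: 10:30–11:15, 14:00–15:00.
That's 2 windows.

2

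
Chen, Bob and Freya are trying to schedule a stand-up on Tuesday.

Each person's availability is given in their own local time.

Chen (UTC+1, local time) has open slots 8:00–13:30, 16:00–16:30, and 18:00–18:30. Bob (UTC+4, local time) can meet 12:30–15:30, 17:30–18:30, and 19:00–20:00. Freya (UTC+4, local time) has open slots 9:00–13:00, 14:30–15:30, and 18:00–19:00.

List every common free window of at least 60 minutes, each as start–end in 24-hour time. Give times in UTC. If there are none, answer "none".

Chen → UTC: 07:00–12:30, 15:00–15:30, 17:00–17:30.
Bob → UTC: 08:30–11:30, 13:30–14:30, 15:00–16:00.
Freya → UTC: 05:00–09:00, 10:30–11:30, 14:00–15:00.
Chen ∩ Bob: 08:30–11:30, 15:00–15:30.
Chen ∩ Bob ∩ Freya: 08:30–09:00, 10:30–11:30.
Windows ≥ 60 min: 10:30–11:30.

10:30–11:30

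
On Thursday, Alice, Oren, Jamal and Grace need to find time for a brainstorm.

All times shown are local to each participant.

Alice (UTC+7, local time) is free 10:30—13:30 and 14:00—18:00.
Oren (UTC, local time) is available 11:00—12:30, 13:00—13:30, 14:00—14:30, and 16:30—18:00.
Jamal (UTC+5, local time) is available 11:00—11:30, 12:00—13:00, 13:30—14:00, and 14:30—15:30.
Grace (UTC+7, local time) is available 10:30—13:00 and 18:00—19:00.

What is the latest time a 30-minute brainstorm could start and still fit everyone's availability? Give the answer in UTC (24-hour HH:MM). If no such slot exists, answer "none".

none

Alice → UTC: 03:30–06:30, 07:00–11:00.
Oren → UTC: 11:00–12:30, 13:00–13:30, 14:00–14:30, 16:30–18:00.
Jamal → UTC: 06:00–06:30, 07:00–08:00, 08:30–09:00, 09:30–10:30.
Grace → UTC: 03:30–06:00, 11:00–12:00.
Alice ∩ Oren: (none).
Alice ∩ Oren ∩ Jamal: (none).
Alice ∩ Oren ∩ Jamal ∩ Grace: (none).
Windows ≥ 30 min: (none).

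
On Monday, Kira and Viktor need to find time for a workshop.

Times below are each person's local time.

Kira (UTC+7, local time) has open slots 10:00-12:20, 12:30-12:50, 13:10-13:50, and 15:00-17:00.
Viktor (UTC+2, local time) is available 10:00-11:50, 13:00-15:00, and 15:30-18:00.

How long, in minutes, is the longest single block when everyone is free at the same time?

Kira → UTC: 03:00–05:20, 05:30–05:50, 06:10–06:50, 08:00–10:00.
Viktor → UTC: 08:00–09:50, 11:00–13:00, 13:30–16:00.
Kira ∩ Viktor: 08:00–09:50.
Single common window of 110 minutes.

110 minutes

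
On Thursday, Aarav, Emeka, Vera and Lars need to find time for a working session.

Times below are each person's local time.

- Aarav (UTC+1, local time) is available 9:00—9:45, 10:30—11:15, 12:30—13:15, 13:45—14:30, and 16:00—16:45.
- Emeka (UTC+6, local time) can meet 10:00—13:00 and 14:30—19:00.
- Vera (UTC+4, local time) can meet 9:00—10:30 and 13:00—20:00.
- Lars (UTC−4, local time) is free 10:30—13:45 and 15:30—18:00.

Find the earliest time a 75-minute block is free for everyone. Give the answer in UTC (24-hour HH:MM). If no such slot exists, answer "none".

Aarav → UTC: 08:00–08:45, 09:30–10:15, 11:30–12:15, 12:45–13:30, 15:00–15:45.
Emeka → UTC: 04:00–07:00, 08:30–13:00.
Vera → UTC: 05:00–06:30, 09:00–16:00.
Lars → UTC: 14:30–17:45, 19:30–22:00.
Aarav ∩ Emeka: 08:30–08:45, 09:30–10:15, 11:30–12:15, 12:45–13:00.
Aarav ∩ Emeka ∩ Vera: 09:30–10:15, 11:30–12:15, 12:45–13:00.
Aarav ∩ Emeka ∩ Vera ∩ Lars: (none).
Windows ≥ 75 min: (none).

none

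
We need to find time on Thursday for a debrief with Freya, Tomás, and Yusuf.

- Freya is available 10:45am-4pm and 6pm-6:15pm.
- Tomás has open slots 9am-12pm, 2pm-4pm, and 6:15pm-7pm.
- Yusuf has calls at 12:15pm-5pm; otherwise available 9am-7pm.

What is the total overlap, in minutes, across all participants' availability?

Yusuf free within 09:00–19:00: 09:00–12:15, 17:00–19:00.
Freya ∩ Tomás: 10:45–12:00, 14:00–16:00.
Freya ∩ Tomás ∩ Yusuf: 10:45–12:00.
Total common minutes: 75.

75 minutes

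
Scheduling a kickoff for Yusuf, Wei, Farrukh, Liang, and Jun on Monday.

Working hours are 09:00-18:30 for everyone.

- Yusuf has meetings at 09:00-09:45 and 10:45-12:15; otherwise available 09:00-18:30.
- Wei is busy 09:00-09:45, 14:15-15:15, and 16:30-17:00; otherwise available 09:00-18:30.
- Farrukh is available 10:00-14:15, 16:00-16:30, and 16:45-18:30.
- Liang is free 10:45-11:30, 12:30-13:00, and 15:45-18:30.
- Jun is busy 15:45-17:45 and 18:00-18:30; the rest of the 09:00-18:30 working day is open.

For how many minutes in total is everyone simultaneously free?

Yusuf free within 09:00–18:30: 09:45–10:45, 12:15–18:30.
Wei free within 09:00–18:30: 09:45–14:15, 15:15–16:30, 17:00–18:30.
Jun free within 09:00–18:30: 09:00–15:45, 17:45–18:00.
Yusuf ∩ Wei: 09:45–10:45, 12:15–14:15, 15:15–16:30, 17:00–18:30.
Yusuf ∩ Wei ∩ Farrukh: 10:00–10:45, 12:15–14:15, 16:00–16:30, 17:00–18:30.
Yusuf ∩ Wei ∩ Farrukh ∩ Liang: 12:30–13:00, 16:00–16:30, 17:00–18:30.
Yusuf ∩ Wei ∩ Farrukh ∩ Liang ∩ Jun: 12:30–13:00, 17:45–18:00.
Total common minutes: 30 + 15 = 45.

45 minutes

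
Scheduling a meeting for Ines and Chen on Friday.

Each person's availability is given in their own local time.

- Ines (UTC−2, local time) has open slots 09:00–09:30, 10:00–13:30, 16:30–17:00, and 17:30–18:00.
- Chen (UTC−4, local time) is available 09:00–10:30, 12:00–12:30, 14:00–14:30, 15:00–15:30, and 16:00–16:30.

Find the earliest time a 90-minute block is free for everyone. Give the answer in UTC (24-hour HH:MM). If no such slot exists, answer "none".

13:00

Ines → UTC: 11:00–11:30, 12:00–15:30, 18:30–19:00, 19:30–20:00.
Chen → UTC: 13:00–14:30, 16:00–16:30, 18:00–18:30, 19:00–19:30, 20:00–20:30.
Ines ∩ Chen: 13:00–14:30.
Windows ≥ 90 min: 13:00–14:30.
Earliest such window starts at 13:00.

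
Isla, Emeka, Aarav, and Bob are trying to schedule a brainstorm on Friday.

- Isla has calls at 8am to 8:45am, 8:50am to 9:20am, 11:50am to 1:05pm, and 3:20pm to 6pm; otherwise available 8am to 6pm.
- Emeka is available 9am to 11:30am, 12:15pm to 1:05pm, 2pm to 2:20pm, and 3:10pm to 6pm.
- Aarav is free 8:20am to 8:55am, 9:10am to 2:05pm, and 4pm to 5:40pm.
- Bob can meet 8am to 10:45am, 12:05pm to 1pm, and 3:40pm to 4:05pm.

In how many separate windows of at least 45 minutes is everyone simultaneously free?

1

Isla free within 08:00–18:00: 08:45–08:50, 09:20–11:50, 13:05–15:20.
Isla ∩ Emeka: 09:20–11:30, 14:00–14:20, 15:10–15:20.
Isla ∩ Emeka ∩ Aarav: 09:20–11:30, 14:00–14:05.
Isla ∩ Emeka ∩ Aarav ∩ Bob: 09:20–10:45.
Windows ≥ 45 min: 09:20–10:45.
That's 1 window.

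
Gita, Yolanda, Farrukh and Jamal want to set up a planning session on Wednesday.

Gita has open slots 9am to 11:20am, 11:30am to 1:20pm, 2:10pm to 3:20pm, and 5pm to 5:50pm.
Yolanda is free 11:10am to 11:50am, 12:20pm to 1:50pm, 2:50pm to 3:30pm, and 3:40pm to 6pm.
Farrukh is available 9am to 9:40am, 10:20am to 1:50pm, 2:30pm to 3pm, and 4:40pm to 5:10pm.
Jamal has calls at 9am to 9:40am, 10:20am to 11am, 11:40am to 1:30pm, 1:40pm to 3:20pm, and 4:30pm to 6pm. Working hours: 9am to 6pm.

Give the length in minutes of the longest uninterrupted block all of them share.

10 minutes

Jamal free within 09:00–18:00: 09:40–10:20, 11:00–11:40, 13:30–13:40, 15:20–16:30.
Gita ∩ Yolanda: 11:10–11:20, 11:30–11:50, 12:20–13:20, 14:50–15:20, 17:00–17:50.
Gita ∩ Yolanda ∩ Farrukh: 11:10–11:20, 11:30–11:50, 12:20–13:20, 14:50–15:00, 17:00–17:10.
Gita ∩ Yolanda ∩ Farrukh ∩ Jamal: 11:10–11:20, 11:30–11:40.
Common window lengths: 10, 10 min; longest is 10.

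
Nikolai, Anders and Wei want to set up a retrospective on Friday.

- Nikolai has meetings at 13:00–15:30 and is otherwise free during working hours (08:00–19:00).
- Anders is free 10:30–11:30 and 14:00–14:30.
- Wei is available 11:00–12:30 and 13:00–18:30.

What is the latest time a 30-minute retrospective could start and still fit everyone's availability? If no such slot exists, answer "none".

11:00

Nikolai free within 08:00–19:00: 08:00–13:00, 15:30–19:00.
Nikolai ∩ Anders: 10:30–11:30.
Nikolai ∩ Anders ∩ Wei: 11:00–11:30.
Windows ≥ 30 min: 11:00–11:30.
Latest start in the last window 11:00–11:30 is 11:30 − 30 min = 11:00.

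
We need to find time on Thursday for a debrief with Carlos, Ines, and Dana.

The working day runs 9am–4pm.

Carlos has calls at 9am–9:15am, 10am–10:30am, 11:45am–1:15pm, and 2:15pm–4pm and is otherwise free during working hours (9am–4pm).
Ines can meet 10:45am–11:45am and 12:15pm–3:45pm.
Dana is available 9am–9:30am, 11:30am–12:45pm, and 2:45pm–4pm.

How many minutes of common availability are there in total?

Carlos free within 09:00–16:00: 09:15–10:00, 10:30–11:45, 13:15–14:15.
Carlos ∩ Ines: 10:45–11:45, 13:15–14:15.
Carlos ∩ Ines ∩ Dana: 11:30–11:45.
Total common minutes: 15.

15 minutes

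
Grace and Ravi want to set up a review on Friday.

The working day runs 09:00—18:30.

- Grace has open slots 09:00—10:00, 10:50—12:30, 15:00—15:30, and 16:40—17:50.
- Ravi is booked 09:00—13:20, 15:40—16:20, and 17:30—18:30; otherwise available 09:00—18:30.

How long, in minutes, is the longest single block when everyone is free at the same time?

Ravi free within 09:00–18:30: 13:20–15:40, 16:20–17:30.
Grace ∩ Ravi: 15:00–15:30, 16:40–17:30.
Common window lengths: 30, 50 min; longest is 50.

50 minutes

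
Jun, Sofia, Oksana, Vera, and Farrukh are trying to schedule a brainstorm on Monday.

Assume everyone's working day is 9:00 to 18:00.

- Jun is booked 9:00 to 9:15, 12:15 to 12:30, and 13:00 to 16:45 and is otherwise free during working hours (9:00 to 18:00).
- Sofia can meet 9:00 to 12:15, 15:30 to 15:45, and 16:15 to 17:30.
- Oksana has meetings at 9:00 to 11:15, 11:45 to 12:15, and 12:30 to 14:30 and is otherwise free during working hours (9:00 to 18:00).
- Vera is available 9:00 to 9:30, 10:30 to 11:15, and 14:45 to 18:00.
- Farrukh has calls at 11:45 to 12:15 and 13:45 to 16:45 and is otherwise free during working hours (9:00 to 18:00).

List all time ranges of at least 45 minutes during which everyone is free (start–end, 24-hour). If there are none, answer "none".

Jun free within 09:00–18:00: 09:15–12:15, 12:30–13:00, 16:45–18:00.
Oksana free within 09:00–18:00: 11:15–11:45, 12:15–12:30, 14:30–18:00.
Farrukh free within 09:00–18:00: 09:00–11:45, 12:15–13:45, 16:45–18:00.
Jun ∩ Sofia: 09:15–12:15, 16:45–17:30.
Jun ∩ Sofia ∩ Oksana: 11:15–11:45, 16:45–17:30.
Jun ∩ Sofia ∩ Oksana ∩ Vera: 16:45–17:30.
Jun ∩ Sofia ∩ Oksana ∩ Vera ∩ Farrukh: 16:45–17:30.
Windows ≥ 45 min: 16:45–17:30.

16:45–17:30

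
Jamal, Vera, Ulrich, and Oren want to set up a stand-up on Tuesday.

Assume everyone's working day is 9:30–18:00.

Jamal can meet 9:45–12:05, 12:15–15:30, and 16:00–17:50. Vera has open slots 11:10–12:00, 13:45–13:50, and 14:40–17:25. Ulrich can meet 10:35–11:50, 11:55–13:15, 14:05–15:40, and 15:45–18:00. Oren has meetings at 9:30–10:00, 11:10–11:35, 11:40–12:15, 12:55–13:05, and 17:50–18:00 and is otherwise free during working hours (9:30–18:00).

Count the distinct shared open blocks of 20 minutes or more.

Oren free within 09:30–18:00: 10:00–11:10, 11:35–11:40, 12:15–12:55, 13:05–17:50.
Jamal ∩ Vera: 11:10–12:00, 13:45–13:50, 14:40–15:30, 16:00–17:25.
Jamal ∩ Vera ∩ Ulrich: 11:10–11:50, 11:55–12:00, 14:40–15:30, 16:00–17:25.
Jamal ∩ Vera ∩ Ulrich ∩ Oren: 11:35–11:40, 14:40–15:30, 16:00–17:25.
Windows ≥ 20 min: 14:40–15:30, 16:00–17:25.
That's 2 windows.

2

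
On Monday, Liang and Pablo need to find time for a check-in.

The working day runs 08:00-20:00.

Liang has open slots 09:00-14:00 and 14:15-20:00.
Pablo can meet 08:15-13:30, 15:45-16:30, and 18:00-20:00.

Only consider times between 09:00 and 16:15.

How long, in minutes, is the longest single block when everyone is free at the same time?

270 minutes

Liang ∩ Pablo: 09:00–13:30, 15:45–16:30, 18:00–20:00.
Restricted to 09:00–16:15: 09:00–13:30, 15:45–16:15.
Common window lengths: 270, 30 min; longest is 270.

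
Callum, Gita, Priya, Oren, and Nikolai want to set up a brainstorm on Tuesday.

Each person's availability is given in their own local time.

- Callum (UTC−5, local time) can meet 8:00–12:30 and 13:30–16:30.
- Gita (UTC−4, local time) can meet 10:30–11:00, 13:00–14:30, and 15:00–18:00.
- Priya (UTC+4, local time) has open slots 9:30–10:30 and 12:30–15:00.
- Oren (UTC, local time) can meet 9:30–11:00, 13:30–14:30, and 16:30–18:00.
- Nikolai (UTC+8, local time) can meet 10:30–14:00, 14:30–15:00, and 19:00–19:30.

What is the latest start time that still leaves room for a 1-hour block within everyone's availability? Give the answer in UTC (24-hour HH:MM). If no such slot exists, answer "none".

Callum → UTC: 13:00–17:30, 18:30–21:30.
Gita → UTC: 14:30–15:00, 17:00–18:30, 19:00–22:00.
Priya → UTC: 05:30–06:30, 08:30–11:00.
Oren → UTC: 09:30–11:00, 13:30–14:30, 16:30–18:00.
Nikolai → UTC: 02:30–06:00, 06:30–07:00, 11:00–11:30.
Callum ∩ Gita: 14:30–15:00, 17:00–17:30, 19:00–21:30.
Callum ∩ Gita ∩ Priya: (none).
Callum ∩ Gita ∩ Priya ∩ Oren: (none).
Callum ∩ Gita ∩ Priya ∩ Oren ∩ Nikolai: (none).
Windows ≥ 60 min: (none).

none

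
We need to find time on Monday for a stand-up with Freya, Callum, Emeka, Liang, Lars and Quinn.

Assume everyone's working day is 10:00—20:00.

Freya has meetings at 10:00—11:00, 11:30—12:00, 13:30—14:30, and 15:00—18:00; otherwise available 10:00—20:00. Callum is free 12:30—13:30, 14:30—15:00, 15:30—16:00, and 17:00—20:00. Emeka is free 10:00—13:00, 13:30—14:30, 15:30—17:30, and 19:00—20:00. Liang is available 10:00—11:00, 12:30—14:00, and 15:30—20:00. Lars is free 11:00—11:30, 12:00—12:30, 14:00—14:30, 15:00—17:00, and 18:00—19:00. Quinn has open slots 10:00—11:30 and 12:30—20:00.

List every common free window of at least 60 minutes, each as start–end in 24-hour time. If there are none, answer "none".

none

Freya free within 10:00–20:00: 11:00–11:30, 12:00–13:30, 14:30–15:00, 18:00–20:00.
Freya ∩ Callum: 12:30–13:30, 14:30–15:00, 18:00–20:00.
Freya ∩ Callum ∩ Emeka: 12:30–13:00, 19:00–20:00.
Freya ∩ Callum ∩ Emeka ∩ Liang: 12:30–13:00, 19:00–20:00.
Freya ∩ Callum ∩ Emeka ∩ Liang ∩ Lars: (none).
Freya ∩ Callum ∩ Emeka ∩ Liang ∩ Lars ∩ Quinn: (none).
Windows ≥ 60 min: (none).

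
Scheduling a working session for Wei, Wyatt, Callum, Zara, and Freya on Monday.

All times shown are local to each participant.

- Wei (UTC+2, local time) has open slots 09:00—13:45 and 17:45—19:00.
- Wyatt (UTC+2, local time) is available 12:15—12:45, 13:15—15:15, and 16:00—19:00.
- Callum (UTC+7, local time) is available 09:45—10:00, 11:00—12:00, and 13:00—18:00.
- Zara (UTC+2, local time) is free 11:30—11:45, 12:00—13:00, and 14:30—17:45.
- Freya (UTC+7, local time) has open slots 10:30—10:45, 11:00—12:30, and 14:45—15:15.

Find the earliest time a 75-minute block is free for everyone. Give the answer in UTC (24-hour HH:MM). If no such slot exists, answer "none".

none

Wei → UTC: 07:00–11:45, 15:45–17:00.
Wyatt → UTC: 10:15–10:45, 11:15–13:15, 14:00–17:00.
Callum → UTC: 02:45–03:00, 04:00–05:00, 06:00–11:00.
Zara → UTC: 09:30–09:45, 10:00–11:00, 12:30–15:45.
Freya → UTC: 03:30–03:45, 04:00–05:30, 07:45–08:15.
Wei ∩ Wyatt: 10:15–10:45, 11:15–11:45, 15:45–17:00.
Wei ∩ Wyatt ∩ Callum: 10:15–10:45.
Wei ∩ Wyatt ∩ Callum ∩ Zara: 10:15–10:45.
Wei ∩ Wyatt ∩ Callum ∩ Zara ∩ Freya: (none).
Windows ≥ 75 min: (none).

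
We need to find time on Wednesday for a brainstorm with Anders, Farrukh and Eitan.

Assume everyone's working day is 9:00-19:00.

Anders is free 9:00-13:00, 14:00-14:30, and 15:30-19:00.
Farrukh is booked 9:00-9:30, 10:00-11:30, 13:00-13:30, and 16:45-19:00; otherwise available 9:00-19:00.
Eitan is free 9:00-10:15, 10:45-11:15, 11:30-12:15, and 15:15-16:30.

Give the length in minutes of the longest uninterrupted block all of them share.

60 minutes

Farrukh free within 09:00–19:00: 09:30–10:00, 11:30–13:00, 13:30–16:45.
Anders ∩ Farrukh: 09:30–10:00, 11:30–13:00, 14:00–14:30, 15:30–16:45.
Anders ∩ Farrukh ∩ Eitan: 09:30–10:00, 11:30–12:15, 15:30–16:30.
Common window lengths: 30, 45, 60 min; longest is 60.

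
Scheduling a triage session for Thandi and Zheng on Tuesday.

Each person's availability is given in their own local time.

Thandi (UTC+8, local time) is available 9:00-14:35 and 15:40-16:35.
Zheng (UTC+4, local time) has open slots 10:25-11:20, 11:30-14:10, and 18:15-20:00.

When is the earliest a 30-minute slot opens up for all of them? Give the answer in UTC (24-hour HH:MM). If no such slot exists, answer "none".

07:40

Thandi → UTC: 01:00–06:35, 07:40–08:35.
Zheng → UTC: 06:25–07:20, 07:30–10:10, 14:15–16:00.
Thandi ∩ Zheng: 06:25–06:35, 07:40–08:35.
Windows ≥ 30 min: 07:40–08:35.
Earliest such window starts at 07:40.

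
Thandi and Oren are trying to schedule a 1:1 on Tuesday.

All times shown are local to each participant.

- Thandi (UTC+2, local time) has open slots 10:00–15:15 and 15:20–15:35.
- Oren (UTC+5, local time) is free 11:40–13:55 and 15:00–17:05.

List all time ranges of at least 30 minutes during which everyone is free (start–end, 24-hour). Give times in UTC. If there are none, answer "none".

Thandi → UTC: 08:00–13:15, 13:20–13:35.
Oren → UTC: 06:40–08:55, 10:00–12:05.
Thandi ∩ Oren: 08:00–08:55, 10:00–12:05.
Windows ≥ 30 min: 08:00–08:55, 10:00–12:05.

08:00–08:55, 10:00–12:05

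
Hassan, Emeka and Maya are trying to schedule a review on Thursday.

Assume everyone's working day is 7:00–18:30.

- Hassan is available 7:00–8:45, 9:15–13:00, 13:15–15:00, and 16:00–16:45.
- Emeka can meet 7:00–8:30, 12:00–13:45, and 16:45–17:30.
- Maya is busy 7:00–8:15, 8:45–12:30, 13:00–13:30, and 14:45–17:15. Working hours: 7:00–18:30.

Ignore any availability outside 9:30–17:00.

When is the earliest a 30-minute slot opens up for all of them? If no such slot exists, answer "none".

Maya free within 07:00–18:30: 08:15–08:45, 12:30–13:00, 13:30–14:45, 17:15–18:30.
Hassan ∩ Emeka: 07:00–08:30, 12:00–13:00, 13:15–13:45.
Hassan ∩ Emeka ∩ Maya: 08:15–08:30, 12:30–13:00, 13:30–13:45.
Restricted to 09:30–17:00: 12:30–13:00, 13:30–13:45.
Windows ≥ 30 min: 12:30–13:00.
Earliest such window starts at 12:30.

12:30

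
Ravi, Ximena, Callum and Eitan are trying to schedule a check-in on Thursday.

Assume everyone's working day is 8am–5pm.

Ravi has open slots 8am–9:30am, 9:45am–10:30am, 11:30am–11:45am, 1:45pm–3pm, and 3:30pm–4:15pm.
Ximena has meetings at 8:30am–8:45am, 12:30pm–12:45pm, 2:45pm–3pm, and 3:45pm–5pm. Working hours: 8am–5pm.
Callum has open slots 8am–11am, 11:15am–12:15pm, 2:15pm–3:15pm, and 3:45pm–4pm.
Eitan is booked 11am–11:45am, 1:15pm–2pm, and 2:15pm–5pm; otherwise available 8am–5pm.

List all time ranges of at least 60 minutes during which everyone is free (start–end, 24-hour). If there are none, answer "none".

none

Ximena free within 08:00–17:00: 08:00–08:30, 08:45–12:30, 12:45–14:45, 15:00–15:45.
Eitan free within 08:00–17:00: 08:00–11:00, 11:45–13:15, 14:00–14:15.
Ravi ∩ Ximena: 08:00–08:30, 08:45–09:30, 09:45–10:30, 11:30–11:45, 13:45–14:45, 15:30–15:45.
Ravi ∩ Ximena ∩ Callum: 08:00–08:30, 08:45–09:30, 09:45–10:30, 11:30–11:45, 14:15–14:45.
Ravi ∩ Ximena ∩ Callum ∩ Eitan: 08:00–08:30, 08:45–09:30, 09:45–10:30.
Windows ≥ 60 min: (none).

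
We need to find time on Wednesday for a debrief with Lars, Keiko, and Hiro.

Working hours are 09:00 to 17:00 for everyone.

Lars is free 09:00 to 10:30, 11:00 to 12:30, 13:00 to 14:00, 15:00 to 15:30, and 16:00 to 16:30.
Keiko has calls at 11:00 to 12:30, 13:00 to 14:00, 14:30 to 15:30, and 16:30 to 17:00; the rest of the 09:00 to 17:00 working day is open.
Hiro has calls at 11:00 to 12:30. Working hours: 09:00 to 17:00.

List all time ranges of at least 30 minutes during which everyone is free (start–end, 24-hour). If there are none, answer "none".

Keiko free within 09:00–17:00: 09:00–11:00, 12:30–13:00, 14:00–14:30, 15:30–16:30.
Hiro free within 09:00–17:00: 09:00–11:00, 12:30–17:00.
Lars ∩ Keiko: 09:00–10:30, 16:00–16:30.
Lars ∩ Keiko ∩ Hiro: 09:00–10:30, 16:00–16:30.
Windows ≥ 30 min: 09:00–10:30, 16:00–16:30.

09:00–10:30, 16:00–16:30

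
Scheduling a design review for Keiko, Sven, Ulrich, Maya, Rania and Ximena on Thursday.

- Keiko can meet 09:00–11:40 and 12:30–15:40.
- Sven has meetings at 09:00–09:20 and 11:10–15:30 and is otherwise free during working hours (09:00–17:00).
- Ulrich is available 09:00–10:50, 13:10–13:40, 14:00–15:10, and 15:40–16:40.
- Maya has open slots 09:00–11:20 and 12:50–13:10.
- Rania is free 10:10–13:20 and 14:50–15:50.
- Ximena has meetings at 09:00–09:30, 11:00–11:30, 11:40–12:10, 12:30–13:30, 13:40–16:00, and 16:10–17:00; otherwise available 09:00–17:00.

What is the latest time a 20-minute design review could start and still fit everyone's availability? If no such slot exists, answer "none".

10:30

Sven free within 09:00–17:00: 09:20–11:10, 15:30–17:00.
Ximena free within 09:00–17:00: 09:30–11:00, 11:30–11:40, 12:10–12:30, 13:30–13:40, 16:00–16:10.
Keiko ∩ Sven: 09:20–11:10, 15:30–15:40.
Keiko ∩ Sven ∩ Ulrich: 09:20–10:50.
Keiko ∩ Sven ∩ Ulrich ∩ Maya: 09:20–10:50.
Keiko ∩ Sven ∩ Ulrich ∩ Maya ∩ Rania: 10:10–10:50.
Keiko ∩ Sven ∩ Ulrich ∩ Maya ∩ Rania ∩ Ximena: 10:10–10:50.
Windows ≥ 20 min: 10:10–10:50.
Latest start in the last window 10:10–10:50 is 10:50 − 20 min = 10:30.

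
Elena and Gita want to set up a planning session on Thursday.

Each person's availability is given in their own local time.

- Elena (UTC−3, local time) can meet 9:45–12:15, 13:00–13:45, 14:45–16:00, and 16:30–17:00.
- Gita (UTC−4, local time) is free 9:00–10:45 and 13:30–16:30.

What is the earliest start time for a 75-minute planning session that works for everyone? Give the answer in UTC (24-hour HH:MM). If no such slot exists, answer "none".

Elena → UTC: 12:45–15:15, 16:00–16:45, 17:45–19:00, 19:30–20:00.
Gita → UTC: 13:00–14:45, 17:30–20:30.
Elena ∩ Gita: 13:00–14:45, 17:45–19:00, 19:30–20:00.
Windows ≥ 75 min: 13:00–14:45, 17:45–19:00.
Earliest such window starts at 13:00.

13:00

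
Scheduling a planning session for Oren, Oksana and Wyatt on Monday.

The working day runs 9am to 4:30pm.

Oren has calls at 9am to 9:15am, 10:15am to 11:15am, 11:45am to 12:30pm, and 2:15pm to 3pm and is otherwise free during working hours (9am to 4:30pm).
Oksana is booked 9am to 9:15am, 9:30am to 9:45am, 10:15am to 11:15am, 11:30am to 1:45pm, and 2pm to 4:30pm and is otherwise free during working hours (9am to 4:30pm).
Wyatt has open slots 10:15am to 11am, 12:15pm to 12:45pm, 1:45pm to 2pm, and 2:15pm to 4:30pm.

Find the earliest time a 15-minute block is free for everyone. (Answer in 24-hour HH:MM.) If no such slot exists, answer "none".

13:45

Oren free within 09:00–16:30: 09:15–10:15, 11:15–11:45, 12:30–14:15, 15:00–16:30.
Oksana free within 09:00–16:30: 09:15–09:30, 09:45–10:15, 11:15–11:30, 13:45–14:00.
Oren ∩ Oksana: 09:15–09:30, 09:45–10:15, 11:15–11:30, 13:45–14:00.
Oren ∩ Oksana ∩ Wyatt: 13:45–14:00.
Windows ≥ 15 min: 13:45–14:00.
Earliest such window starts at 13:45.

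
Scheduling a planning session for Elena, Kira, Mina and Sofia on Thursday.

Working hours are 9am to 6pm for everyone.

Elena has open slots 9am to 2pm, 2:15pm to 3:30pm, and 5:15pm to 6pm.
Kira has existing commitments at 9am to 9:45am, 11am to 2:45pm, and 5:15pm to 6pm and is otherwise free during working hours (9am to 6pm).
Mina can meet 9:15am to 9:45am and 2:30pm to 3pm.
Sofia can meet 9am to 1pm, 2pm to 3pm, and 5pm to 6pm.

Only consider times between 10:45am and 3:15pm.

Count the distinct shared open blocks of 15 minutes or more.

Kira free within 09:00–18:00: 09:45–11:00, 14:45–17:15.
Elena ∩ Kira: 09:45–11:00, 14:45–15:30.
Elena ∩ Kira ∩ Mina: 14:45–15:00.
Elena ∩ Kira ∩ Mina ∩ Sofia: 14:45–15:00.
Restricted to 10:45–15:15: 14:45–15:00.
Windows ≥ 15 min: 14:45–15:00.
That's 1 window.

1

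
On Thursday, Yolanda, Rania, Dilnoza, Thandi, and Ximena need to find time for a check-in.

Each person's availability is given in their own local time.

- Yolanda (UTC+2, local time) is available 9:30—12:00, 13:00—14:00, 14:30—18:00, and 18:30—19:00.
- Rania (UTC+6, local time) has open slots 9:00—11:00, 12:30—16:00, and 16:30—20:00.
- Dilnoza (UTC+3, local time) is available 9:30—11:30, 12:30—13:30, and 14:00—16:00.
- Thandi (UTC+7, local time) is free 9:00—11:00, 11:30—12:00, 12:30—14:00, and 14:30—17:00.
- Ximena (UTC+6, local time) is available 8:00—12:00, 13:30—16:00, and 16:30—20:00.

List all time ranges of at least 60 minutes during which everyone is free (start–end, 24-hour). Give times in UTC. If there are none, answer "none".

Yolanda → UTC: 07:30–10:00, 11:00–12:00, 12:30–16:00, 16:30–17:00.
Rania → UTC: 03:00–05:00, 06:30–10:00, 10:30–14:00.
Dilnoza → UTC: 06:30–08:30, 09:30–10:30, 11:00–13:00.
Thandi → UTC: 02:00–04:00, 04:30–05:00, 05:30–07:00, 07:30–10:00.
Ximena → UTC: 02:00–06:00, 07:30–10:00, 10:30–14:00.
Yolanda ∩ Rania: 07:30–10:00, 11:00–12:00, 12:30–14:00.
Yolanda ∩ Rania ∩ Dilnoza: 07:30–08:30, 09:30–10:00, 11:00–12:00, 12:30–13:00.
Yolanda ∩ Rania ∩ Dilnoza ∩ Thandi: 07:30–08:30, 09:30–10:00.
Yolanda ∩ Rania ∩ Dilnoza ∩ Thandi ∩ Ximena: 07:30–08:30, 09:30–10:00.
Windows ≥ 60 min: 07:30–08:30.

07:30–08:30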